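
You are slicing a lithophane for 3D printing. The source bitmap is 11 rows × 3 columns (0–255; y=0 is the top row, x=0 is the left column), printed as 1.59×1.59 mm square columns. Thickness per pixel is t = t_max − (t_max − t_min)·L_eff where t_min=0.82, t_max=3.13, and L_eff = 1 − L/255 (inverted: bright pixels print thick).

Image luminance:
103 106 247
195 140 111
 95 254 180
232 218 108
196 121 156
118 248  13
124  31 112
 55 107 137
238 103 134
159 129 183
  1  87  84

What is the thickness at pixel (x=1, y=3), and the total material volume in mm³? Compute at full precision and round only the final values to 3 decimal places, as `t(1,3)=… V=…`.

t(1,3)=2.795 V=172.040

span = t_max - t_min = 3.13 - 0.82 = 2.310
L(1,3) = 218, L_eff = 1 - 218/255 = 0.145098 (inverted)
t(1,3) = 3.13 - 2.310·0.145098 = 2.795
Σt over all 11·3 pixels = 115687/1700 ≈ 68.0511765
V = pitch²·Σt = 1.59²·115687/1700 = 172.040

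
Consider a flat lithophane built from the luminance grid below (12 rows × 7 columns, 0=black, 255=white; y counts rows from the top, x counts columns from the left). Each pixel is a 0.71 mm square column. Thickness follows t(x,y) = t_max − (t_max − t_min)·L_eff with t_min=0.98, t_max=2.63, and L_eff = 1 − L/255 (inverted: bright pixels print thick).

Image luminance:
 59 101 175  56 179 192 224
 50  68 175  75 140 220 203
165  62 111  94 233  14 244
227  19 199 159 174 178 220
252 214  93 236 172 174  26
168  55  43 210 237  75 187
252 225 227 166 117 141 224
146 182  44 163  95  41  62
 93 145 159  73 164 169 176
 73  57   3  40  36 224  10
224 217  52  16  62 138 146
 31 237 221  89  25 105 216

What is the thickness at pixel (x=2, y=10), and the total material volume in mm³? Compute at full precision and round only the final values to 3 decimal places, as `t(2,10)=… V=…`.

t(2,10)=1.316 V=78.826

span = t_max - t_min = 2.63 - 0.98 = 1.650
L(2,10) = 52, L_eff = 1 - 52/255 = 0.796078 (inverted)
t(2,10) = 2.63 - 1.650·0.796078 = 1.316
Σt over all 12·7 pixels = 66457/425 ≈ 156.3694118
V = pitch²·Σt = 0.71²·66457/425 = 78.826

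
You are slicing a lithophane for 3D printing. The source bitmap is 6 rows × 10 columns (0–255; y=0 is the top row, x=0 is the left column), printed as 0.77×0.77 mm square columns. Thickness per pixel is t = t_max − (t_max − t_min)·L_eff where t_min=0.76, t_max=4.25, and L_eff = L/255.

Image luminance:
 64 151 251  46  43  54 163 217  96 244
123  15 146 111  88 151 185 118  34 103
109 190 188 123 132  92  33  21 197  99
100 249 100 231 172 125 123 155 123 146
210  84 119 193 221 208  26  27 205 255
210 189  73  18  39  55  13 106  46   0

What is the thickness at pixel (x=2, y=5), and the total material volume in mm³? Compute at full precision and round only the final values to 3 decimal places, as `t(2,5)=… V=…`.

t(2,5)=3.251 V=91.077

span = t_max - t_min = 4.25 - 0.76 = 3.490
L(2,5) = 73, L_eff = 73/255 = 0.286275
t(2,5) = 4.25 - 3.490·0.286275 = 3.251
Σt over all 6·10 pixels = 979277/6375 ≈ 153.6120784
V = pitch²·Σt = 0.77²·979277/6375 = 91.077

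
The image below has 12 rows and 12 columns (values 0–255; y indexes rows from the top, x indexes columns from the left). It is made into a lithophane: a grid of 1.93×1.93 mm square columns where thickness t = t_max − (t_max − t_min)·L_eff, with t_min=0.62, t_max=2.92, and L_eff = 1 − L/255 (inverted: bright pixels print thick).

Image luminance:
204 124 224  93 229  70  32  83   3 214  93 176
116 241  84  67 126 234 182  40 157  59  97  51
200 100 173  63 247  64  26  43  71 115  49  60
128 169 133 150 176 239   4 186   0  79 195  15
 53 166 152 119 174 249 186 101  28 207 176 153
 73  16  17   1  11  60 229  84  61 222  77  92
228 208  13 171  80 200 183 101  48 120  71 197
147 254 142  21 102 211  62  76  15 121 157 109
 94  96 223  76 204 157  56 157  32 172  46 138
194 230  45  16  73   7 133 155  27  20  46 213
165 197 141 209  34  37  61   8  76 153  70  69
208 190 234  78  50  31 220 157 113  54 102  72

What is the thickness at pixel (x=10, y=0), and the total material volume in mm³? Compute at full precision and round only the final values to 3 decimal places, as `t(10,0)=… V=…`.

span = t_max - t_min = 2.92 - 0.62 = 2.300
L(10,0) = 93, L_eff = 1 - 93/255 = 0.635294 (inverted)
t(10,0) = 2.92 - 2.300·0.635294 = 1.459
Σt over all 12·12 pixels = 40887/170 ≈ 240.5117647
V = pitch²·Σt = 1.93²·40887/170 = 895.882

t(10,0)=1.459 V=895.882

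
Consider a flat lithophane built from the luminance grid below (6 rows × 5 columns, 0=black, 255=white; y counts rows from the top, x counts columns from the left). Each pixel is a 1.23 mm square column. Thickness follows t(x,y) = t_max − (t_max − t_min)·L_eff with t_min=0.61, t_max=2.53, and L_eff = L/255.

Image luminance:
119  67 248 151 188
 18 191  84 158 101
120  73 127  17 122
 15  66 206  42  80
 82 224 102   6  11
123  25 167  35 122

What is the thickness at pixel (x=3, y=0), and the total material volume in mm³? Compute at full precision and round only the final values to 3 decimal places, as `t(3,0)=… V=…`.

t(3,0)=1.393 V=79.630

span = t_max - t_min = 2.53 - 0.61 = 1.920
L(3,0) = 151, L_eff = 151/255 = 0.592157
t(3,0) = 2.53 - 1.920·0.592157 = 1.393
Σt over all 6·5 pixels = 44739/850 ≈ 52.6341176
V = pitch²·Σt = 1.23²·44739/850 = 79.630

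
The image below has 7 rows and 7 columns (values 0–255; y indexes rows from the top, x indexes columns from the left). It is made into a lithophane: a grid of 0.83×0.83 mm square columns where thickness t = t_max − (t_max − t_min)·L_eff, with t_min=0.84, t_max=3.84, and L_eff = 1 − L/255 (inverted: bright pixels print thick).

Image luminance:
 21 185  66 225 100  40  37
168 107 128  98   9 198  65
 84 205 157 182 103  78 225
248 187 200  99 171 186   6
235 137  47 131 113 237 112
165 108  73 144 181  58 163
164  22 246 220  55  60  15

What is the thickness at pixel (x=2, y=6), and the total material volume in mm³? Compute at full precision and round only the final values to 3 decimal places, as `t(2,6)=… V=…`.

span = t_max - t_min = 3.84 - 0.84 = 3.000
L(2,6) = 246, L_eff = 1 - 246/255 = 0.035294 (inverted)
t(2,6) = 3.84 - 3.000·0.035294 = 3.734
Σt over all 7·7 pixels = 48813/425 ≈ 114.8541176
V = pitch²·Σt = 0.83²·48813/425 = 79.123

t(2,6)=3.734 V=79.123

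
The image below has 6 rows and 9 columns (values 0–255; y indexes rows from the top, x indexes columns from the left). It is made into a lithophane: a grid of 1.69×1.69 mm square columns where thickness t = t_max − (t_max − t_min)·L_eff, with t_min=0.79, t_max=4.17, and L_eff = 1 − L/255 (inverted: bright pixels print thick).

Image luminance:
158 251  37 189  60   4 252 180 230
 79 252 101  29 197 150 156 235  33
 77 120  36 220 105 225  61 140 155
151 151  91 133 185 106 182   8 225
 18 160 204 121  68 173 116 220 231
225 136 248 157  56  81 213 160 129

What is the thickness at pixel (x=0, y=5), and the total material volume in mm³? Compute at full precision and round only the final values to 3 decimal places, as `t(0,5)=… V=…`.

t(0,5)=3.772 V=412.585

span = t_max - t_min = 4.17 - 0.79 = 3.380
L(0,5) = 225, L_eff = 1 - 225/255 = 0.117647 (inverted)
t(0,5) = 4.17 - 3.380·0.117647 = 3.772
Σt over all 6·9 pixels = 122789/850 ≈ 144.4576471
V = pitch²·Σt = 1.69²·122789/850 = 412.585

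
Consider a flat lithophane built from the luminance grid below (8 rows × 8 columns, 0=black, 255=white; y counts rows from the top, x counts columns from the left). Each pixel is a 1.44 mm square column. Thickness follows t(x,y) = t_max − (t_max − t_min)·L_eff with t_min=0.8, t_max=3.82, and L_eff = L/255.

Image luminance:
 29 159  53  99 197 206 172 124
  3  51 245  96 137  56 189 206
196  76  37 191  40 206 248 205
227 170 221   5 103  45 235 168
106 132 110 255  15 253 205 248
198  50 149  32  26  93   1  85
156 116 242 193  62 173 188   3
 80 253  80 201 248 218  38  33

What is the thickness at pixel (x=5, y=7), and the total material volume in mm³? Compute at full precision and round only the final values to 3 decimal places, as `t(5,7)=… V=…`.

t(5,7)=1.238 V=294.847

span = t_max - t_min = 3.82 - 0.8 = 3.020
L(5,7) = 218, L_eff = 218/255 = 0.854902
t(5,7) = 3.82 - 3.020·0.854902 = 1.238
Σt over all 8·8 pixels = 604311/4250 ≈ 142.1908235
V = pitch²·Σt = 1.44²·604311/4250 = 294.847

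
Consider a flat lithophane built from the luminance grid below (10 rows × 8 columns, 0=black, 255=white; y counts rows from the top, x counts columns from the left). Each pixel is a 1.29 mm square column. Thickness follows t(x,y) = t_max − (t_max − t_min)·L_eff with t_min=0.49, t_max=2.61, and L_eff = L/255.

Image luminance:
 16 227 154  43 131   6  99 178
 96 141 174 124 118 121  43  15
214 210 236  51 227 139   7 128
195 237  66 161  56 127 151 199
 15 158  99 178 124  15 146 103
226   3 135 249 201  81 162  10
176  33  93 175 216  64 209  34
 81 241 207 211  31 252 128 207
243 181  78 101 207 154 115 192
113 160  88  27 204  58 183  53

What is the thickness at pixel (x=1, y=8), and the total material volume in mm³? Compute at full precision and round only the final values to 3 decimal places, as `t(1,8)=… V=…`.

t(1,8)=1.105 V=202.060

span = t_max - t_min = 2.61 - 0.49 = 2.120
L(1,8) = 181, L_eff = 181/255 = 0.709804
t(1,8) = 2.61 - 2.120·0.709804 = 1.105
Σt over all 10·8 pixels = 154814/1275 ≈ 121.4227451
V = pitch²·Σt = 1.29²·154814/1275 = 202.060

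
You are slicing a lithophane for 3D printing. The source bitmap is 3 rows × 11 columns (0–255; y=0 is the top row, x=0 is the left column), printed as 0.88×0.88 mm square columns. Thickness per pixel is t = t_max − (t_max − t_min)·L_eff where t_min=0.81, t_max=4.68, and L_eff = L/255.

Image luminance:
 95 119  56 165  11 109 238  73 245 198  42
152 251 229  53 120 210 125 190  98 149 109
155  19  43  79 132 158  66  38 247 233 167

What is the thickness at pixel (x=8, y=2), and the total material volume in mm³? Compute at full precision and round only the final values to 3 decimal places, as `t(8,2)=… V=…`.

span = t_max - t_min = 4.68 - 0.81 = 3.870
L(8,2) = 247, L_eff = 247/255 = 0.968627
t(8,2) = 4.68 - 3.870·0.968627 = 0.931
Σt over all 3·11 pixels = 374247/4250 ≈ 88.0581176
V = pitch²·Σt = 0.88²·374247/4250 = 68.192

t(8,2)=0.931 V=68.192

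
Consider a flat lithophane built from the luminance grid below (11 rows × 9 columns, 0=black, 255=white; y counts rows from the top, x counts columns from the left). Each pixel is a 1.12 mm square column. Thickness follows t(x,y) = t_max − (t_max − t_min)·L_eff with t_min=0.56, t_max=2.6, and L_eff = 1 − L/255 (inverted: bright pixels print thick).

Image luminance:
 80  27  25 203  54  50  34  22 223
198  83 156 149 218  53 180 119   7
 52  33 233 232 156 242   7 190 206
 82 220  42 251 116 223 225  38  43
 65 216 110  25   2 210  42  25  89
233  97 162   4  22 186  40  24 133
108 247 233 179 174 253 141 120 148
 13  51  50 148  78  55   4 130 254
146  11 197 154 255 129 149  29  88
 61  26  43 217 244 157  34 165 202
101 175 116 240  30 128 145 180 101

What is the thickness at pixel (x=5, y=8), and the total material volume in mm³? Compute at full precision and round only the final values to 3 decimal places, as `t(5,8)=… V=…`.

span = t_max - t_min = 2.6 - 0.56 = 2.040
L(5,8) = 129, L_eff = 1 - 129/255 = 0.494118 (inverted)
t(5,8) = 2.6 - 2.040·0.494118 = 1.592
Σt over all 11·9 pixels = 151.968
V = pitch²·Σt = 1.12²·151.968 = 190.629

t(5,8)=1.592 V=190.629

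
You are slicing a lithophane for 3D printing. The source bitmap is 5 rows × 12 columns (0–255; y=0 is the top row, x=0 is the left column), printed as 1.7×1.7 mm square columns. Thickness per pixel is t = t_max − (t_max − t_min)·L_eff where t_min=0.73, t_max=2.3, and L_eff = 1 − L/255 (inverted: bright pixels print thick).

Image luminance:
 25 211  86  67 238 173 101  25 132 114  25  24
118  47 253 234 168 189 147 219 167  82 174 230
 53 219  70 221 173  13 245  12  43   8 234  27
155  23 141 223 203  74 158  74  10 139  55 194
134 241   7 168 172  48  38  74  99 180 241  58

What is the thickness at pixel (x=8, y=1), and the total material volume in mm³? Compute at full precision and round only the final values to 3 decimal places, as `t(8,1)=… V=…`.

t(8,1)=1.758 V=259.605

span = t_max - t_min = 2.3 - 0.73 = 1.570
L(8,1) = 167, L_eff = 1 - 167/255 = 0.345098 (inverted)
t(8,1) = 2.3 - 1.570·0.345098 = 1.758
Σt over all 5·12 pixels = 190886/2125 ≈ 89.8287059
V = pitch²·Σt = 1.7²·190886/2125 = 259.605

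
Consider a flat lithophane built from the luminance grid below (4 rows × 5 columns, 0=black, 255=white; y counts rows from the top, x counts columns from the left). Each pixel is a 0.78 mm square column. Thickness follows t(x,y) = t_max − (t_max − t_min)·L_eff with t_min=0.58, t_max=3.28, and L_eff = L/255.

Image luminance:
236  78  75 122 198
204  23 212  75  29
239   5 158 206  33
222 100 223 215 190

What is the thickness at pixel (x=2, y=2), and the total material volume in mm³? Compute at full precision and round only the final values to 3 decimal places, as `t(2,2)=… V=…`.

span = t_max - t_min = 3.28 - 0.58 = 2.700
L(2,2) = 158, L_eff = 158/255 = 0.619608
t(2,2) = 3.28 - 2.700·0.619608 = 1.607
Σt over all 4·5 pixels = 30173/850 ≈ 35.4976471
V = pitch²·Σt = 0.78²·30173/850 = 21.597

t(2,2)=1.607 V=21.597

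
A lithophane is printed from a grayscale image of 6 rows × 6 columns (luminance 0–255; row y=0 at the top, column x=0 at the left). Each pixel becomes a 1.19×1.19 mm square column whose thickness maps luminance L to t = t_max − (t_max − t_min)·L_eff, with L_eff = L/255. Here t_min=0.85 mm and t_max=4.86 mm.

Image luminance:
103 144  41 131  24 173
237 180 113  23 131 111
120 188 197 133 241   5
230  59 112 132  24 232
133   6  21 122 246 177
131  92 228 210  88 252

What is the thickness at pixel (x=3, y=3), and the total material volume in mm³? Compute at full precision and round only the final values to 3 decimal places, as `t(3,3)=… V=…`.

t(3,3)=2.784 V=141.093

span = t_max - t_min = 4.86 - 0.85 = 4.010
L(3,3) = 132, L_eff = 132/255 = 0.517647
t(3,3) = 4.86 - 4.010·0.517647 = 2.784
Σt over all 6·6 pixels = 254069/2550 ≈ 99.6349020
V = pitch²·Σt = 1.19²·254069/2550 = 141.093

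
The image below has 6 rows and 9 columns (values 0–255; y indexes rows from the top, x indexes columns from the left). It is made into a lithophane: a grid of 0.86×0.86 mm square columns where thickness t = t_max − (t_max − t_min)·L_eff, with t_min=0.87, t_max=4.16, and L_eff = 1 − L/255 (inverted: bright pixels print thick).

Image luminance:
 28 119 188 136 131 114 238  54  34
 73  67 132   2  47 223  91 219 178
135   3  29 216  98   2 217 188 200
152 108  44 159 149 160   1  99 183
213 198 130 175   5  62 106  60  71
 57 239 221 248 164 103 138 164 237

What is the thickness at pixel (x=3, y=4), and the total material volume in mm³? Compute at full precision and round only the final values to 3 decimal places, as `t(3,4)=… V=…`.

t(3,4)=3.128 V=99.710

span = t_max - t_min = 4.16 - 0.87 = 3.290
L(3,4) = 175, L_eff = 1 - 175/255 = 0.313725 (inverted)
t(3,4) = 4.16 - 3.290·0.313725 = 3.128
Σt over all 6·9 pixels = 1718911/12750 ≈ 134.8165490
V = pitch²·Σt = 0.86²·1718911/12750 = 99.710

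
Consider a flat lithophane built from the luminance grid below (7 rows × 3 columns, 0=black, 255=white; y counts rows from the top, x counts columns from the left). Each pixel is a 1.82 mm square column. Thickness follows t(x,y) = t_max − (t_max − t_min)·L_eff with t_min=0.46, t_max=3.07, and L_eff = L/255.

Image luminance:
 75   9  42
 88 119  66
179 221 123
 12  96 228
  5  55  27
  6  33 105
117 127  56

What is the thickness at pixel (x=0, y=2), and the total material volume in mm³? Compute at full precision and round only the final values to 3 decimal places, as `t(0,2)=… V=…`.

t(0,2)=1.238 V=152.897

span = t_max - t_min = 3.07 - 0.46 = 2.610
L(0,2) = 179, L_eff = 179/255 = 0.701961
t(0,2) = 3.07 - 2.610·0.701961 = 1.238
Σt over all 7·3 pixels = 98088/2125 ≈ 46.1590588
V = pitch²·Σt = 1.82²·98088/2125 = 152.897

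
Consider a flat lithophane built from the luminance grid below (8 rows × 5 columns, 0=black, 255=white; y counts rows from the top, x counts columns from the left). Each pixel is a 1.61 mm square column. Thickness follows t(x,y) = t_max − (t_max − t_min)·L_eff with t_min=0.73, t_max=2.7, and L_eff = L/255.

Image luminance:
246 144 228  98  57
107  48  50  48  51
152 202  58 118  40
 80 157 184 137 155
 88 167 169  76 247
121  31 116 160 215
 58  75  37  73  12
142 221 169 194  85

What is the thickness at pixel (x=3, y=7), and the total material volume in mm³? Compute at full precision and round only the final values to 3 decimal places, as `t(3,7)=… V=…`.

span = t_max - t_min = 2.7 - 0.73 = 1.970
L(3,7) = 194, L_eff = 194/255 = 0.760784
t(3,7) = 2.7 - 1.970·0.760784 = 1.201
Σt over all 8·5 pixels = 451312/6375 ≈ 70.7940392
V = pitch²·Σt = 1.61²·451312/6375 = 183.505

t(3,7)=1.201 V=183.505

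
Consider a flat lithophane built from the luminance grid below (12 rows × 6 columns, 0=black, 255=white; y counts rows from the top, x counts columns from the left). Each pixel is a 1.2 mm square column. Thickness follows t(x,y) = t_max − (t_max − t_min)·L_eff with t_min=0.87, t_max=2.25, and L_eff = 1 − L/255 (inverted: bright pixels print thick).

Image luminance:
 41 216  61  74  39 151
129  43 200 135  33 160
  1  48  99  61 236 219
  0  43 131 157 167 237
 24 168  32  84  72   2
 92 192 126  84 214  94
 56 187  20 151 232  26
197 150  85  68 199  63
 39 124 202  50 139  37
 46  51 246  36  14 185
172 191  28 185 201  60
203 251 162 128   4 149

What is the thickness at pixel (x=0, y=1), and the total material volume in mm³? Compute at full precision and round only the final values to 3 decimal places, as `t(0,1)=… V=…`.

span = t_max - t_min = 2.25 - 0.87 = 1.380
L(0,1) = 129, L_eff = 1 - 129/255 = 0.494118 (inverted)
t(0,1) = 2.25 - 1.380·0.494118 = 1.568
Σt over all 12·6 pixels = 227433/2125 ≈ 107.0272941
V = pitch²·Σt = 1.2²·227433/2125 = 154.119

t(0,1)=1.568 V=154.119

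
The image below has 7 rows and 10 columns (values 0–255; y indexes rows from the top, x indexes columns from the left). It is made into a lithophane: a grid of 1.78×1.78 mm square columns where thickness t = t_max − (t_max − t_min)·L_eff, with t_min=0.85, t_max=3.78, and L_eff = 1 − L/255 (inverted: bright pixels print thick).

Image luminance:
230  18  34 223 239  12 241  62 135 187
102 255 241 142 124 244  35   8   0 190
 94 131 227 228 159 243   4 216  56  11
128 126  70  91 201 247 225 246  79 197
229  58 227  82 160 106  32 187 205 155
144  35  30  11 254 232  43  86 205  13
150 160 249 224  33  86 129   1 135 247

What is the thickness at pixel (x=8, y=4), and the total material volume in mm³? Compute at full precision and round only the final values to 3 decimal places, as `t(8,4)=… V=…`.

t(8,4)=3.205 V=538.341

span = t_max - t_min = 3.78 - 0.85 = 2.930
L(8,4) = 205, L_eff = 1 - 205/255 = 0.196078 (inverted)
t(8,4) = 3.78 - 2.930·0.196078 = 3.205
Σt over all 7·10 pixels = 1444229/8500 ≈ 169.9092941
V = pitch²·Σt = 1.78²·1444229/8500 = 538.341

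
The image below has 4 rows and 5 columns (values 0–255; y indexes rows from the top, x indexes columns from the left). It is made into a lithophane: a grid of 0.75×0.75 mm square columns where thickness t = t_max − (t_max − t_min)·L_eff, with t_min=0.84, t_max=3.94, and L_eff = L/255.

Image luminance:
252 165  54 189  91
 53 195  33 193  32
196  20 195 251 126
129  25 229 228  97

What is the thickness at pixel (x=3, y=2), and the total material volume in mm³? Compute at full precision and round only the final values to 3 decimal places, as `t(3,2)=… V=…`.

t(3,2)=0.889 V=25.499

span = t_max - t_min = 3.94 - 0.84 = 3.100
L(3,2) = 251, L_eff = 251/255 = 0.984314
t(3,2) = 3.94 - 3.100·0.984314 = 0.889
Σt over all 4·5 pixels = 115597/2550 ≈ 45.3321569
V = pitch²·Σt = 0.75²·115597/2550 = 25.499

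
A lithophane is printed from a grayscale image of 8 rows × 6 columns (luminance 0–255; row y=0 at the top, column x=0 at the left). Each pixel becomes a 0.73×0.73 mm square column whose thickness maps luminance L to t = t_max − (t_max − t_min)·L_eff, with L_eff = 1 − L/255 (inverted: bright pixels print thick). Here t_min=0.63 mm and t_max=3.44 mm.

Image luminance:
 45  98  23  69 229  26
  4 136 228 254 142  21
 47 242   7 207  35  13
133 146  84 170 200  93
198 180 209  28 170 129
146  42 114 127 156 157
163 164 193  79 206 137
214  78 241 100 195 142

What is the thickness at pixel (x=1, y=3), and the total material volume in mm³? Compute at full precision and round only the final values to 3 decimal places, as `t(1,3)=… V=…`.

t(1,3)=2.239 V=52.641

span = t_max - t_min = 3.44 - 0.63 = 2.810
L(1,3) = 146, L_eff = 1 - 146/255 = 0.427451 (inverted)
t(1,3) = 3.44 - 2.810·0.427451 = 2.239
Σt over all 8·6 pixels = 125947/1275 ≈ 98.7819608
V = pitch²·Σt = 0.73²·125947/1275 = 52.641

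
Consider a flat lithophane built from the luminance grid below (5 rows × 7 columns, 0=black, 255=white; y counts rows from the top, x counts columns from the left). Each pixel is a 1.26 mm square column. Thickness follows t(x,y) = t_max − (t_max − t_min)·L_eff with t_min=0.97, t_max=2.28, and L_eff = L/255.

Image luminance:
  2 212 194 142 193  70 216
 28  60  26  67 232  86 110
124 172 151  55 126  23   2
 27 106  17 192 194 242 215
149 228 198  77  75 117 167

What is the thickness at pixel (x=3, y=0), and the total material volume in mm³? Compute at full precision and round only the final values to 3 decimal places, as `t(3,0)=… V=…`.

t(3,0)=1.551 V=91.661

span = t_max - t_min = 2.28 - 0.97 = 1.310
L(3,0) = 142, L_eff = 142/255 = 0.556863
t(3,0) = 2.28 - 1.310·0.556863 = 1.551
Σt over all 5·7 pixels = 294451/5100 ≈ 57.7354902
V = pitch²·Σt = 1.26²·294451/5100 = 91.661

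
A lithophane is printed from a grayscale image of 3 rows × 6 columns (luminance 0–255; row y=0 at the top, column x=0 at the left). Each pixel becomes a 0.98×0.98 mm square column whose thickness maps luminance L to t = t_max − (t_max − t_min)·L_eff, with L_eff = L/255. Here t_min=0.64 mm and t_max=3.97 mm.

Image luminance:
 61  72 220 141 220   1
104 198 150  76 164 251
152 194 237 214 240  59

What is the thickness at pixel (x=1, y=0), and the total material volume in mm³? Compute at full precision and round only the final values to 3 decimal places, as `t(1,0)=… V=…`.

t(1,0)=3.030 V=34.090

span = t_max - t_min = 3.97 - 0.64 = 3.330
L(1,0) = 72, L_eff = 72/255 = 0.282353
t(1,0) = 3.97 - 3.330·0.282353 = 3.030
Σt over all 3·6 pixels = 35.496
V = pitch²·Σt = 0.98²·35.496 = 34.090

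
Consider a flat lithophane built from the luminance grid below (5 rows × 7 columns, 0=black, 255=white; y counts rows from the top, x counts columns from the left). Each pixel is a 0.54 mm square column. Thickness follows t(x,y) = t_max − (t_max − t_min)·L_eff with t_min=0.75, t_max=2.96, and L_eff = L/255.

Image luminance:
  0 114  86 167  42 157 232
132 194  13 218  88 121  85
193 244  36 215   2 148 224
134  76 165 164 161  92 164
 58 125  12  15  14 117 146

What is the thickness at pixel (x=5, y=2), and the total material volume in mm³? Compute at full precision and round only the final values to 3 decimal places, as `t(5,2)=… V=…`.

t(5,2)=1.677 V=19.712

span = t_max - t_min = 2.96 - 0.75 = 2.210
L(5,2) = 148, L_eff = 148/255 = 0.580392
t(5,2) = 2.96 - 2.210·0.580392 = 1.677
Σt over all 5·7 pixels = 50699/750 ≈ 67.5986667
V = pitch²·Σt = 0.54²·50699/750 = 19.712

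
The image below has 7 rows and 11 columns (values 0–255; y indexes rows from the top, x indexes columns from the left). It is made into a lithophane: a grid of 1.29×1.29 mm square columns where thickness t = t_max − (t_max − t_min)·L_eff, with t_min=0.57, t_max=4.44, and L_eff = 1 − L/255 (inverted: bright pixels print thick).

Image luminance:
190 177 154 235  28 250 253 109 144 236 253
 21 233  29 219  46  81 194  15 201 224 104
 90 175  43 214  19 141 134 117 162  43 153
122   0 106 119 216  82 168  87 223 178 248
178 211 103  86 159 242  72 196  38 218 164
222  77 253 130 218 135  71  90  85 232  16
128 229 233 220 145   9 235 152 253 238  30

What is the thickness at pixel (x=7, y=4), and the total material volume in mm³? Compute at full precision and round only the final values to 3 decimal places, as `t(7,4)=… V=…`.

span = t_max - t_min = 4.44 - 0.57 = 3.870
L(7,4) = 196, L_eff = 1 - 196/255 = 0.231373 (inverted)
t(7,4) = 4.44 - 3.870·0.231373 = 3.545
Σt over all 7·11 pixels = 1831281/8500 ≈ 215.4448235
V = pitch²·Σt = 1.29²·1831281/8500 = 358.522

t(7,4)=3.545 V=358.522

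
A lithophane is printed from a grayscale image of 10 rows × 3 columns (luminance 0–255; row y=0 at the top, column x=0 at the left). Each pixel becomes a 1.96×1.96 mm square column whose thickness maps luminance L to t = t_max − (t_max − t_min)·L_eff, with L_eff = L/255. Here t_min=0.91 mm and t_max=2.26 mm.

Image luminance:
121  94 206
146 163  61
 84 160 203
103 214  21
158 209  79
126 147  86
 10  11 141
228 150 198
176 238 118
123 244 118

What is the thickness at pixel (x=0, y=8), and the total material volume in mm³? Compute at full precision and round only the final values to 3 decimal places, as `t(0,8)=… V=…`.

span = t_max - t_min = 2.26 - 0.91 = 1.350
L(0,8) = 176, L_eff = 176/255 = 0.690196
t(0,8) = 2.26 - 1.350·0.690196 = 1.328
Σt over all 10·3 pixels = 19509/425 ≈ 45.9035294
V = pitch²·Σt = 1.96²·19509/425 = 176.343

t(0,8)=1.328 V=176.343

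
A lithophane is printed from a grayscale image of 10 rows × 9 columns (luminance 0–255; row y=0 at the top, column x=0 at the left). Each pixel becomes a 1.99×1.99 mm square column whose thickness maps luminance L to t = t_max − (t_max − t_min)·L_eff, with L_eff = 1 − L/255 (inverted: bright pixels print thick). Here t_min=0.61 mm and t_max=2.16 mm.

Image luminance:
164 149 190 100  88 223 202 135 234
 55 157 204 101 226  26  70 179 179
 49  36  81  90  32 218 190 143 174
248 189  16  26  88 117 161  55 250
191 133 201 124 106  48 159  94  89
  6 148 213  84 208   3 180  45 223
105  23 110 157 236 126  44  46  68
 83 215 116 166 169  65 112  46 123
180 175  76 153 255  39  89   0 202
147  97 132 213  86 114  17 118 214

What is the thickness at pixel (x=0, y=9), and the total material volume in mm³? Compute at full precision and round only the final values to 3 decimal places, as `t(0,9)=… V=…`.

t(0,9)=1.504 V=492.230

span = t_max - t_min = 2.16 - 0.61 = 1.550
L(0,9) = 147, L_eff = 1 - 147/255 = 0.423529 (inverted)
t(0,9) = 2.16 - 1.550·0.423529 = 1.504
Σt over all 10·9 pixels = 633917/5100 ≈ 124.2974510
V = pitch²·Σt = 1.99²·633917/5100 = 492.230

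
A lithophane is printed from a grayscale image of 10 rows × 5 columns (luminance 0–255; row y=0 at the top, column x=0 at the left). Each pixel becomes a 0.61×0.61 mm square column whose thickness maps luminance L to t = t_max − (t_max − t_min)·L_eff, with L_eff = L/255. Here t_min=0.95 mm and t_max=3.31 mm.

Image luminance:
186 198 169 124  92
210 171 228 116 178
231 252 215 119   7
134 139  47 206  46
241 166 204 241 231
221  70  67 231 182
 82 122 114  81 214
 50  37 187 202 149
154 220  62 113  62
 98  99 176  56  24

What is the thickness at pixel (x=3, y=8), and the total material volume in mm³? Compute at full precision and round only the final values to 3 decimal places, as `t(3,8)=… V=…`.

t(3,8)=2.264 V=36.705

span = t_max - t_min = 3.31 - 0.95 = 2.360
L(3,8) = 113, L_eff = 113/255 = 0.443137
t(3,8) = 3.31 - 2.360·0.443137 = 2.264
Σt over all 10·5 pixels = 419231/4250 ≈ 98.6425882
V = pitch²·Σt = 0.61²·419231/4250 = 36.705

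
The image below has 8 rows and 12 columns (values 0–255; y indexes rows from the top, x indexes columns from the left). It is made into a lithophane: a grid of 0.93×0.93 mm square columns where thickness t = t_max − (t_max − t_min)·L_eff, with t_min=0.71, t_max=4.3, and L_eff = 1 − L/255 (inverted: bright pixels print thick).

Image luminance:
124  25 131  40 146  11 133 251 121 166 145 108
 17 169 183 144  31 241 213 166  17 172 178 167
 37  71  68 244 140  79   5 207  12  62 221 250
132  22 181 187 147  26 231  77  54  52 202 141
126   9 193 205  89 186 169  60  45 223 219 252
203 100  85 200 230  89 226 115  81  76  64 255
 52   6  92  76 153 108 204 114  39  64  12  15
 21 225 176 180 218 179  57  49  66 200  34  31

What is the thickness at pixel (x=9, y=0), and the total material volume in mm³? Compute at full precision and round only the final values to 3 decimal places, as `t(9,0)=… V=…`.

span = t_max - t_min = 4.3 - 0.71 = 3.590
L(9,0) = 166, L_eff = 1 - 166/255 = 0.349020 (inverted)
t(9,0) = 4.3 - 3.590·0.349020 = 3.047
Σt over all 8·12 pixels = 2990371/12750 ≈ 234.5389020
V = pitch²·Σt = 0.93²·2990371/12750 = 202.853

t(9,0)=3.047 V=202.853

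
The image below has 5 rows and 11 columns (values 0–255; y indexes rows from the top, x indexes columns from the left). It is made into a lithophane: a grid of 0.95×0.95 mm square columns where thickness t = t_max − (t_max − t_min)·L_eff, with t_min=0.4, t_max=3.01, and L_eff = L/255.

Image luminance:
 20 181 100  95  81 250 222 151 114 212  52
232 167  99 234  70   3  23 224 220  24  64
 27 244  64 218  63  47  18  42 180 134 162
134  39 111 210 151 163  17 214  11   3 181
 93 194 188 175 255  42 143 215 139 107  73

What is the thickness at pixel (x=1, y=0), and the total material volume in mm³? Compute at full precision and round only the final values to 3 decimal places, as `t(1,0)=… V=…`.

t(1,0)=1.157 V=85.717

span = t_max - t_min = 3.01 - 0.4 = 2.610
L(1,0) = 181, L_eff = 181/255 = 0.709804
t(1,0) = 3.01 - 2.610·0.709804 = 1.157
Σt over all 5·11 pixels = 80731/850 ≈ 94.9776471
V = pitch²·Σt = 0.95²·80731/850 = 85.717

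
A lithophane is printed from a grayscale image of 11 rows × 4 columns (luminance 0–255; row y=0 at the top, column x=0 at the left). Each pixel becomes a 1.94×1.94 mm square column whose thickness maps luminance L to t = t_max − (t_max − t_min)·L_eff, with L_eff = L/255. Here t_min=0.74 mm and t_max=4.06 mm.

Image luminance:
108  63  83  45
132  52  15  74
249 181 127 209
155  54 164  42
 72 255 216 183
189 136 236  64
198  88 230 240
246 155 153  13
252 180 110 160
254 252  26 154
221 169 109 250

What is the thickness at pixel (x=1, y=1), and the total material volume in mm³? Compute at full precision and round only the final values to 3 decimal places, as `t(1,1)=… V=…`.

t(1,1)=3.383 V=350.690

span = t_max - t_min = 4.06 - 0.74 = 3.320
L(1,1) = 52, L_eff = 52/255 = 0.203922
t(1,1) = 4.06 - 3.320·0.203922 = 3.383
Σt over all 11·4 pixels = 198006/2125 ≈ 93.1792941
V = pitch²·Σt = 1.94²·198006/2125 = 350.690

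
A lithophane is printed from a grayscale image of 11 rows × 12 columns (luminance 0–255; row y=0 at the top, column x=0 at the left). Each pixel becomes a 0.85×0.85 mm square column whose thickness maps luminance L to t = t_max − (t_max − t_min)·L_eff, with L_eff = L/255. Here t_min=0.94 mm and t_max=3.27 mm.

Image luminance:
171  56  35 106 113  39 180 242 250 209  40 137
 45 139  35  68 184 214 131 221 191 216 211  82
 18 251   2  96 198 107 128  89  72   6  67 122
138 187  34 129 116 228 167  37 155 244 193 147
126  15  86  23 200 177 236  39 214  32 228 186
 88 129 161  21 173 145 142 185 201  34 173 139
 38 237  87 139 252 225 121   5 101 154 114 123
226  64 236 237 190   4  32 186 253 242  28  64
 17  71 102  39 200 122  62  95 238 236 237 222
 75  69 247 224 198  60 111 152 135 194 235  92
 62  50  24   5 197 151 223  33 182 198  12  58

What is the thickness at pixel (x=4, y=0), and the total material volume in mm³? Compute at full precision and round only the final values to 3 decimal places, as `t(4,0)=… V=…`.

span = t_max - t_min = 3.27 - 0.94 = 2.330
L(4,0) = 113, L_eff = 113/255 = 0.443137
t(4,0) = 3.27 - 2.330·0.443137 = 2.237
Σt over all 11·12 pixels = 463741/1700 ≈ 272.7888235
V = pitch²·Σt = 0.85²·463741/1700 = 197.090

t(4,0)=2.237 V=197.090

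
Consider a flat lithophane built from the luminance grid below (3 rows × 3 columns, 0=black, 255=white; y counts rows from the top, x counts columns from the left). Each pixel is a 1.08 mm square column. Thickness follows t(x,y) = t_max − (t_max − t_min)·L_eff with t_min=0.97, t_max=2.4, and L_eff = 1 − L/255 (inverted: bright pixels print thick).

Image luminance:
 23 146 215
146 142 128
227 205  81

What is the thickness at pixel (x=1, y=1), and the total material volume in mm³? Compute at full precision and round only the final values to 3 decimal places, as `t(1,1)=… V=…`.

span = t_max - t_min = 2.4 - 0.97 = 1.430
L(1,1) = 142, L_eff = 1 - 142/255 = 0.443137 (inverted)
t(1,1) = 2.4 - 1.430·0.443137 = 1.766
Σt over all 3·3 pixels = 205187/12750 ≈ 16.0930980
V = pitch²·Σt = 1.08²·205187/12750 = 18.771

t(1,1)=1.766 V=18.771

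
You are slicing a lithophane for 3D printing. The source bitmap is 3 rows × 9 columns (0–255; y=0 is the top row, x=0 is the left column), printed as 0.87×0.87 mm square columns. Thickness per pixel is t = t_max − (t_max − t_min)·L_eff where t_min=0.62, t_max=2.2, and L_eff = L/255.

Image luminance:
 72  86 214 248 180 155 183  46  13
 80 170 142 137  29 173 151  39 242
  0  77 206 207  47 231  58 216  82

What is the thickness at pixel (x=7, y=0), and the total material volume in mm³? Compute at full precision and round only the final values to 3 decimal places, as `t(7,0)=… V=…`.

span = t_max - t_min = 2.2 - 0.62 = 1.580
L(7,0) = 46, L_eff = 46/255 = 0.180392
t(7,0) = 2.2 - 1.580·0.180392 = 1.915
Σt over all 3·9 pixels = 241057/6375 ≈ 37.8128627
V = pitch²·Σt = 0.87²·241057/6375 = 28.621

t(7,0)=1.915 V=28.621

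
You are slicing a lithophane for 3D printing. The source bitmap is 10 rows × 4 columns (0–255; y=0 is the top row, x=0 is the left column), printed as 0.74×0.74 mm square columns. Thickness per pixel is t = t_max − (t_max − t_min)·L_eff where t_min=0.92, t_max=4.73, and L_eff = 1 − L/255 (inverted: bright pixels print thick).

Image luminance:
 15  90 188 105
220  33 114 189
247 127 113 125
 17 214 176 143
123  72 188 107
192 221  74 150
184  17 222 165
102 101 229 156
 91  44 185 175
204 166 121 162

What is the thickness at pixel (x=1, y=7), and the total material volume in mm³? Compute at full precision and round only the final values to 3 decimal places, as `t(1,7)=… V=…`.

t(1,7)=2.429 V=65.700

span = t_max - t_min = 4.73 - 0.92 = 3.810
L(1,7) = 101, L_eff = 1 - 101/255 = 0.603922 (inverted)
t(1,7) = 4.73 - 3.810·0.603922 = 2.429
Σt over all 10·4 pixels = 1019809/8500 ≈ 119.9775294
V = pitch²·Σt = 0.74²·1019809/8500 = 65.700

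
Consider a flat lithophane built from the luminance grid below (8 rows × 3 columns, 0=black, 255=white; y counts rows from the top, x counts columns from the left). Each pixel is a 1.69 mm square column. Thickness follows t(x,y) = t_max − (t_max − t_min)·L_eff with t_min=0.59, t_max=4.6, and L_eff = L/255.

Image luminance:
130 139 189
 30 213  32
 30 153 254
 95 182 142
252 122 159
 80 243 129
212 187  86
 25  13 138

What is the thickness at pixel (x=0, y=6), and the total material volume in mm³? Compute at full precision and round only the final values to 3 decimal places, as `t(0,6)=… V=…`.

t(0,6)=1.266 V=170.018

span = t_max - t_min = 4.6 - 0.59 = 4.010
L(0,6) = 212, L_eff = 212/255 = 0.831373
t(0,6) = 4.6 - 4.010·0.831373 = 1.266
Σt over all 8·3 pixels = 303593/5100 ≈ 59.5280392
V = pitch²·Σt = 1.69²·303593/5100 = 170.018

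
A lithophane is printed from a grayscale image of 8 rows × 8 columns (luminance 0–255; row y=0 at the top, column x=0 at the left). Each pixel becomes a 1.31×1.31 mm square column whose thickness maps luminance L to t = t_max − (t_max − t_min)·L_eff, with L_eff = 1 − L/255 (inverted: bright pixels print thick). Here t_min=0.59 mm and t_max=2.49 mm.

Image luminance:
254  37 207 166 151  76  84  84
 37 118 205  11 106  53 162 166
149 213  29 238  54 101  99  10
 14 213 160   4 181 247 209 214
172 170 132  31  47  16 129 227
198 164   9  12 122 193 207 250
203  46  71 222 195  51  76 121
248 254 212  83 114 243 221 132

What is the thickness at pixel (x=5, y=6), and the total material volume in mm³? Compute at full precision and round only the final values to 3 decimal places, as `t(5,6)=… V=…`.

t(5,6)=0.970 V=175.059

span = t_max - t_min = 2.49 - 0.59 = 1.900
L(5,6) = 51, L_eff = 1 - 51/255 = 0.800000 (inverted)
t(5,6) = 2.49 - 1.900·0.800000 = 0.970
Σt over all 8·8 pixels = 10405/102 ≈ 102.0098039
V = pitch²·Σt = 1.31²·10405/102 = 175.059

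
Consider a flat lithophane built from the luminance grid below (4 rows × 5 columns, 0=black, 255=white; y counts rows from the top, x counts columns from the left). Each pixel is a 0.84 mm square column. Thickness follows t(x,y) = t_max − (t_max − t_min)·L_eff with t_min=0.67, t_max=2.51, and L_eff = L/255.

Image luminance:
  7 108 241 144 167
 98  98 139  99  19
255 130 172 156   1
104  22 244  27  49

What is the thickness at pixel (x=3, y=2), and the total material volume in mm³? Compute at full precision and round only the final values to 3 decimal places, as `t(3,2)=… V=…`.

t(3,2)=1.384 V=23.813

span = t_max - t_min = 2.51 - 0.67 = 1.840
L(3,2) = 156, L_eff = 156/255 = 0.611765
t(3,2) = 2.51 - 1.840·0.611765 = 1.384
Σt over all 4·5 pixels = 14343/425 ≈ 33.7482353
V = pitch²·Σt = 0.84²·14343/425 = 23.813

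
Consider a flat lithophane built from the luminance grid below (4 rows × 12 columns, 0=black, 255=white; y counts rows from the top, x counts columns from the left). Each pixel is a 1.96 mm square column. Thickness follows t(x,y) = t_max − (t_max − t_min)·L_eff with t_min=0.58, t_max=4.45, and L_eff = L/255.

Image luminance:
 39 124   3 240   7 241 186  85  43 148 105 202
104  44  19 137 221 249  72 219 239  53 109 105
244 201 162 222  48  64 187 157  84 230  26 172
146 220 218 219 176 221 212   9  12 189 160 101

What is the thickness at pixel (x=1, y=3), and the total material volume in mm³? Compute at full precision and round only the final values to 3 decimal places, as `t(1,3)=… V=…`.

span = t_max - t_min = 4.45 - 0.58 = 3.870
L(1,3) = 220, L_eff = 220/255 = 0.862745
t(1,3) = 4.45 - 3.870·0.862745 = 1.111
Σt over all 4·12 pixels = 477327/4250 ≈ 112.3122353
V = pitch²·Σt = 1.96²·477327/4250 = 431.459

t(1,3)=1.111 V=431.459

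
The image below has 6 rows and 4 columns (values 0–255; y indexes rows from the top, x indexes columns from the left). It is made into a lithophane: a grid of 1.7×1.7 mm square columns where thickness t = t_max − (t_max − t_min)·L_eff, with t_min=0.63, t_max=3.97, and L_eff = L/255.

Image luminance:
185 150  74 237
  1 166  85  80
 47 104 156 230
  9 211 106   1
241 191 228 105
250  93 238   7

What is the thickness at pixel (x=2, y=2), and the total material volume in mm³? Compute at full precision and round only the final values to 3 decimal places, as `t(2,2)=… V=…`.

t(2,2)=1.927 V=154.418

span = t_max - t_min = 3.97 - 0.63 = 3.340
L(2,2) = 156, L_eff = 156/255 = 0.611765
t(2,2) = 3.97 - 3.340·0.611765 = 1.927
Σt over all 6·4 pixels = 45417/850 ≈ 53.4317647
V = pitch²·Σt = 1.7²·45417/850 = 154.418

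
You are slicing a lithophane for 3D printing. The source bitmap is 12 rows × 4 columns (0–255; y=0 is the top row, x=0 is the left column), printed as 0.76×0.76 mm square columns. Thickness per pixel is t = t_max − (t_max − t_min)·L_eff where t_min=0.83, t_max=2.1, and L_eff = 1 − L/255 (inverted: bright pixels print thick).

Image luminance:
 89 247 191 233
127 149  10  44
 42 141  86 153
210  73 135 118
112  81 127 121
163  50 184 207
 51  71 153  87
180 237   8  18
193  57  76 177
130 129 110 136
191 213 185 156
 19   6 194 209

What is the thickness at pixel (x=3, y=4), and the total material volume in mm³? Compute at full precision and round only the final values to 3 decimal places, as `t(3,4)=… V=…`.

span = t_max - t_min = 2.1 - 0.83 = 1.270
L(3,4) = 121, L_eff = 1 - 121/255 = 0.525490 (inverted)
t(3,4) = 2.1 - 1.270·0.525490 = 1.433
Σt over all 12·4 pixels = 1787953/25500 ≈ 70.1158039
V = pitch²·Σt = 0.76²·1787953/25500 = 40.499

t(3,4)=1.433 V=40.499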